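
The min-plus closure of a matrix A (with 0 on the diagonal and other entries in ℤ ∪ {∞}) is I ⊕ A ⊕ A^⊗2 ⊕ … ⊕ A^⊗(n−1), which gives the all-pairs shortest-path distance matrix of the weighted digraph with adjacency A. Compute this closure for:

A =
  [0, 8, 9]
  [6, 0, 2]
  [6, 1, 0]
Closure =
  [0, 8, 9]
  [6, 0, 2]
  [6, 1, 0]

This is the Floyd-Warshall all-pairs shortest-path computation. For each intermediate vertex k = 0, 1, …, 2, update dist[i][j] ← min(dist[i][j], dist[i][k] + dist[k][j]). The final matrix gives, for each (i, j), the minimum total weight of any directed path from i to j (possibly empty when i = j).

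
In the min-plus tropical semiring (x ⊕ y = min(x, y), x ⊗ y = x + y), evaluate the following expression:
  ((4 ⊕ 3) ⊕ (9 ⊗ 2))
((4 ⊕ 3) ⊕ (9 ⊗ 2)) = 3

Expand innermost to outermost. Recall ⊕ takes the minimum of its arguments and ⊗ takes their sum. Working out the expression ((4 ⊕ 3) ⊕ (9 ⊗ 2)) gives 3.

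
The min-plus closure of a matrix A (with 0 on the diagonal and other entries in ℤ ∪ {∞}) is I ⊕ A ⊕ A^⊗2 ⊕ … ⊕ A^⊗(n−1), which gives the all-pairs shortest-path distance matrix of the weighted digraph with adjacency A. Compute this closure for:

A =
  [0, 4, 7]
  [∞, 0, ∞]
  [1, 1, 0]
Closure =
  [0, 4, 7]
  [∞, 0, ∞]
  [1, 1, 0]

This is the Floyd-Warshall all-pairs shortest-path computation. For each intermediate vertex k = 0, 1, …, 2, update dist[i][j] ← min(dist[i][j], dist[i][k] + dist[k][j]). The final matrix gives, for each (i, j), the minimum total weight of any directed path from i to j (possibly empty when i = j).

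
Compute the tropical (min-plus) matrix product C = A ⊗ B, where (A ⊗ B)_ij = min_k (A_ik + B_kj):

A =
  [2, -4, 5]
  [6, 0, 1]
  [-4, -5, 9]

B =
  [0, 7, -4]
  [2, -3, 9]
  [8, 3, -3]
A ⊗ B =
  [-2, -7, -2]
  [2, -3, -2]
  [-4, -8, -8]

Apply the min-plus product entry-by-entry:
  C[0][0] = min over k of (A[0][0] + B[0][0] = 2 + 0 = 2, A[0][1] + B[1][0] = -4 + 2 = -2, A[0][2] + B[2][0] = 5 + 8 = 13) = -2 (attained at k = 1)
  C[0][1] = min over k of (A[0][0] + B[0][1] = 2 + 7 = 9, A[0][1] + B[1][1] = -4 + -3 = -7, A[0][2] + B[2][1] = 5 + 3 = 8) = -7 (attained at k = 1)
  C[0][2] = min over k of (A[0][0] + B[0][2] = 2 + -4 = -2, A[0][1] + B[1][2] = -4 + 9 = 5, A[0][2] + B[2][2] = 5 + -3 = 2) = -2 (attained at k = 0)
  C[1][0] = min over k of (A[1][0] + B[0][0] = 6 + 0 = 6, A[1][1] + B[1][0] = 0 + 2 = 2, A[1][2] + B[2][0] = 1 + 8 = 9) = 2 (attained at k = 1)
  C[1][1] = min over k of (A[1][0] + B[0][1] = 6 + 7 = 13, A[1][1] + B[1][1] = 0 + -3 = -3, A[1][2] + B[2][1] = 1 + 3 = 4) = -3 (attained at k = 1)
  C[1][2] = min over k of (A[1][0] + B[0][2] = 6 + -4 = 2, A[1][1] + B[1][2] = 0 + 9 = 9, A[1][2] + B[2][2] = 1 + -3 = -2) = -2 (attained at k = 2)
  C[2][0] = min over k of (A[2][0] + B[0][0] = -4 + 0 = -4, A[2][1] + B[1][0] = -5 + 2 = -3, A[2][2] + B[2][0] = 9 + 8 = 17) = -4 (attained at k = 0)
  C[2][1] = min over k of (A[2][0] + B[0][1] = -4 + 7 = 3, A[2][1] + B[1][1] = -5 + -3 = -8, A[2][2] + B[2][1] = 9 + 3 = 12) = -8 (attained at k = 1)
  C[2][2] = min over k of (A[2][0] + B[0][2] = -4 + -4 = -8, A[2][1] + B[1][2] = -5 + 9 = 4, A[2][2] + B[2][2] = 9 + -3 = 6) = -8 (attained at k = 0)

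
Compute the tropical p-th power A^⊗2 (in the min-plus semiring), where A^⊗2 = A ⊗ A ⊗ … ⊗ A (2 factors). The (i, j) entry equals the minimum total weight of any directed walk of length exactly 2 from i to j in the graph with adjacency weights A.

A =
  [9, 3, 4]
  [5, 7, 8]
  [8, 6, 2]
A^⊗2 =
  [8, 10, 6]
  [12, 8, 9]
  [10, 8, 4]

Each entry (A^⊗2)_ij equals the minimum over all length-2 walks i = v_0 → v_1 → … → v_2 = j of Σ_t A[v_t][v_{t+1}]. For example, for (i, j) = (0, 2) we minimise over 3 possible intermediate vertex sequences; the minimum is 6, attained along the walk 0 → 2 → 2.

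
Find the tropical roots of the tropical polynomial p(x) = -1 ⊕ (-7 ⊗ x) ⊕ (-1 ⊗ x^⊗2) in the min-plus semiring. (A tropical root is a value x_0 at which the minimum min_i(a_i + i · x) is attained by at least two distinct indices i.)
Roots: {-6, 6}

Each tropical root is a break point of the lower envelope of the lines y = a_i + i · x (there are 3 lines, with slopes 0, 1, ..., 2). Only the lines that attain the minimum somewhere contribute to roots; other lines are dominated. Here the surviving (envelope) indices are i = 2, i = 1, i = 0.
Intersections between consecutive envelope lines give the roots: for adjacent envelope indices i < j the intersection is x = (a_i − a_j) / (j − i). Reading off the sorted break points: {-6, 6}.
Verification: at each break x_0, at least two indices attain the minimum of min_i(a_i + i · x_0).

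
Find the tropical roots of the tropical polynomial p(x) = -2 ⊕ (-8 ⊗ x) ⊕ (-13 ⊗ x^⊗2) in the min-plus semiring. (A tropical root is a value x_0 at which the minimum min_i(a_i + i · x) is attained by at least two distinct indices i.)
Roots: {5, 6}

Each tropical root is a break point of the lower envelope of the lines y = a_i + i · x (there are 3 lines, with slopes 0, 1, ..., 2). Only the lines that attain the minimum somewhere contribute to roots; other lines are dominated. Here the surviving (envelope) indices are i = 2, i = 1, i = 0.
Intersections between consecutive envelope lines give the roots: for adjacent envelope indices i < j the intersection is x = (a_i − a_j) / (j − i). Reading off the sorted break points: {5, 6}.
Verification: at each break x_0, at least two indices attain the minimum of min_i(a_i + i · x_0).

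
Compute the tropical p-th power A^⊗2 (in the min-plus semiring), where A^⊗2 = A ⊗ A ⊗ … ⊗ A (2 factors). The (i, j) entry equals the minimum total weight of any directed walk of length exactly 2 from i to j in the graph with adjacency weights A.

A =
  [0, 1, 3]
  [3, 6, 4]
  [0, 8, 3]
A^⊗2 =
  [0, 1, 3]
  [3, 4, 6]
  [0, 1, 3]

Each entry (A^⊗2)_ij equals the minimum over all length-2 walks i = v_0 → v_1 → … → v_2 = j of Σ_t A[v_t][v_{t+1}]. For example, for (i, j) = (0, 2) we minimise over 3 possible intermediate vertex sequences; the minimum is 3, attained along the walk 0 → 0 → 2.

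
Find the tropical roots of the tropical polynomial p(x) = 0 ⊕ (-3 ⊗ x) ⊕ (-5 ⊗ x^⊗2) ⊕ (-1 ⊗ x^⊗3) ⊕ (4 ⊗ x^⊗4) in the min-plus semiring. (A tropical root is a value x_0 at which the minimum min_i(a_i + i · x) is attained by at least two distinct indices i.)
Roots: {-5, -4, 2, 3}

Each tropical root is a break point of the lower envelope of the lines y = a_i + i · x (there are 5 lines, with slopes 0, 1, ..., 4). Only the lines that attain the minimum somewhere contribute to roots; other lines are dominated. Here the surviving (envelope) indices are i = 4, i = 3, i = 2, i = 1, i = 0.
Intersections between consecutive envelope lines give the roots: for adjacent envelope indices i < j the intersection is x = (a_i − a_j) / (j − i). Reading off the sorted break points: {-5, -4, 2, 3}.
Verification: at each break x_0, at least two indices attain the minimum of min_i(a_i + i · x_0).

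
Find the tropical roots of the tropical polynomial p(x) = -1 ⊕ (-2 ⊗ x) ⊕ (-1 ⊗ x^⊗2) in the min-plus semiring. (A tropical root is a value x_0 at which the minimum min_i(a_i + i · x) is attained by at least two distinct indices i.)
Roots: {-1, 1}

Each tropical root is a break point of the lower envelope of the lines y = a_i + i · x (there are 3 lines, with slopes 0, 1, ..., 2). Only the lines that attain the minimum somewhere contribute to roots; other lines are dominated. Here the surviving (envelope) indices are i = 2, i = 1, i = 0.
Intersections between consecutive envelope lines give the roots: for adjacent envelope indices i < j the intersection is x = (a_i − a_j) / (j − i). Reading off the sorted break points: {-1, 1}.
Verification: at each break x_0, at least two indices attain the minimum of min_i(a_i + i · x_0).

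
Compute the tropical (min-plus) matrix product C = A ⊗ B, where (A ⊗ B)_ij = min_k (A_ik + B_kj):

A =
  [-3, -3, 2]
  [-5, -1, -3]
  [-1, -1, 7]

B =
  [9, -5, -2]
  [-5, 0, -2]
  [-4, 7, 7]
A ⊗ B =
  [-8, -8, -5]
  [-7, -10, -7]
  [-6, -6, -3]

Apply the min-plus product entry-by-entry:
  C[0][0] = min over k of (A[0][0] + B[0][0] = -3 + 9 = 6, A[0][1] + B[1][0] = -3 + -5 = -8, A[0][2] + B[2][0] = 2 + -4 = -2) = -8 (attained at k = 1)
  C[0][1] = min over k of (A[0][0] + B[0][1] = -3 + -5 = -8, A[0][1] + B[1][1] = -3 + 0 = -3, A[0][2] + B[2][1] = 2 + 7 = 9) = -8 (attained at k = 0)
  C[0][2] = min over k of (A[0][0] + B[0][2] = -3 + -2 = -5, A[0][1] + B[1][2] = -3 + -2 = -5, A[0][2] + B[2][2] = 2 + 7 = 9) = -5 (attained at k = 0)
  C[1][0] = min over k of (A[1][0] + B[0][0] = -5 + 9 = 4, A[1][1] + B[1][0] = -1 + -5 = -6, A[1][2] + B[2][0] = -3 + -4 = -7) = -7 (attained at k = 2)
  C[1][1] = min over k of (A[1][0] + B[0][1] = -5 + -5 = -10, A[1][1] + B[1][1] = -1 + 0 = -1, A[1][2] + B[2][1] = -3 + 7 = 4) = -10 (attained at k = 0)
  C[1][2] = min over k of (A[1][0] + B[0][2] = -5 + -2 = -7, A[1][1] + B[1][2] = -1 + -2 = -3, A[1][2] + B[2][2] = -3 + 7 = 4) = -7 (attained at k = 0)
  C[2][0] = min over k of (A[2][0] + B[0][0] = -1 + 9 = 8, A[2][1] + B[1][0] = -1 + -5 = -6, A[2][2] + B[2][0] = 7 + -4 = 3) = -6 (attained at k = 1)
  C[2][1] = min over k of (A[2][0] + B[0][1] = -1 + -5 = -6, A[2][1] + B[1][1] = -1 + 0 = -1, A[2][2] + B[2][1] = 7 + 7 = 14) = -6 (attained at k = 0)
  C[2][2] = min over k of (A[2][0] + B[0][2] = -1 + -2 = -3, A[2][1] + B[1][2] = -1 + -2 = -3, A[2][2] + B[2][2] = 7 + 7 = 14) = -3 (attained at k = 0)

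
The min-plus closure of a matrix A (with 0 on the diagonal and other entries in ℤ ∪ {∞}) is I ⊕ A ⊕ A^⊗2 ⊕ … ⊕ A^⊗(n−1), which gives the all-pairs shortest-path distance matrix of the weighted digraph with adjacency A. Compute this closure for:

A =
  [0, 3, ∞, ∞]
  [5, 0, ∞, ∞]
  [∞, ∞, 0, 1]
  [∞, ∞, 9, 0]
Closure =
  [0, 3, ∞, ∞]
  [5, 0, ∞, ∞]
  [∞, ∞, 0, 1]
  [∞, ∞, 9, 0]

This is the Floyd-Warshall all-pairs shortest-path computation. For each intermediate vertex k = 0, 1, …, 3, update dist[i][j] ← min(dist[i][j], dist[i][k] + dist[k][j]). The final matrix gives, for each (i, j), the minimum total weight of any directed path from i to j (possibly empty when i = j).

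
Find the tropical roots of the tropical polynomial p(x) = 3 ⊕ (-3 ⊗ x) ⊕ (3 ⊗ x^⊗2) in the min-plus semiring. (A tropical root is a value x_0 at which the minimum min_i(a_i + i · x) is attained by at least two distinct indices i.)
Roots: {-6, 6}

Each tropical root is a break point of the lower envelope of the lines y = a_i + i · x (there are 3 lines, with slopes 0, 1, ..., 2). Only the lines that attain the minimum somewhere contribute to roots; other lines are dominated. Here the surviving (envelope) indices are i = 2, i = 1, i = 0.
Intersections between consecutive envelope lines give the roots: for adjacent envelope indices i < j the intersection is x = (a_i − a_j) / (j − i). Reading off the sorted break points: {-6, 6}.
Verification: at each break x_0, at least two indices attain the minimum of min_i(a_i + i · x_0).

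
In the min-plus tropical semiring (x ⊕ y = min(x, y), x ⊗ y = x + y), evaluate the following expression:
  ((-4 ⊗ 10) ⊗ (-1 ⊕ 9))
((-4 ⊗ 10) ⊗ (-1 ⊕ 9)) = 5

Expand innermost to outermost. Recall ⊕ takes the minimum of its arguments and ⊗ takes their sum. Working out the expression ((-4 ⊗ 10) ⊗ (-1 ⊕ 9)) gives 5.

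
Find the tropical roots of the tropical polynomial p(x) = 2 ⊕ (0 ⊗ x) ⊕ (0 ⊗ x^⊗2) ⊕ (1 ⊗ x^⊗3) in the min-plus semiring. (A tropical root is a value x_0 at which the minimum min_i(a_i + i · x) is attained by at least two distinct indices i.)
Roots: {-1, 0, 2}

Each tropical root is a break point of the lower envelope of the lines y = a_i + i · x (there are 4 lines, with slopes 0, 1, ..., 3). Only the lines that attain the minimum somewhere contribute to roots; other lines are dominated. Here the surviving (envelope) indices are i = 3, i = 2, i = 1, i = 0.
Intersections between consecutive envelope lines give the roots: for adjacent envelope indices i < j the intersection is x = (a_i − a_j) / (j − i). Reading off the sorted break points: {-1, 0, 2}.
Verification: at each break x_0, at least two indices attain the minimum of min_i(a_i + i · x_0).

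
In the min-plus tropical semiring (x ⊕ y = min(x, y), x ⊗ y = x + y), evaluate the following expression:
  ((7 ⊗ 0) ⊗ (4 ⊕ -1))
((7 ⊗ 0) ⊗ (4 ⊕ -1)) = 6

Expand innermost to outermost. Recall ⊕ takes the minimum of its arguments and ⊗ takes their sum. Working out the expression ((7 ⊗ 0) ⊗ (4 ⊕ -1)) gives 6.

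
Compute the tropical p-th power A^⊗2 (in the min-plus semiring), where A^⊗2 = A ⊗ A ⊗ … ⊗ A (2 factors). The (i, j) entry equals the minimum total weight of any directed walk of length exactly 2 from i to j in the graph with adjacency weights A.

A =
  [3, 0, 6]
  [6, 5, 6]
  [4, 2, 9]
A^⊗2 =
  [6, 3, 6]
  [9, 6, 11]
  [7, 4, 8]

Each entry (A^⊗2)_ij equals the minimum over all length-2 walks i = v_0 → v_1 → … → v_2 = j of Σ_t A[v_t][v_{t+1}]. For example, for (i, j) = (0, 2) we minimise over 3 possible intermediate vertex sequences; the minimum is 6, attained along the walk 0 → 1 → 2.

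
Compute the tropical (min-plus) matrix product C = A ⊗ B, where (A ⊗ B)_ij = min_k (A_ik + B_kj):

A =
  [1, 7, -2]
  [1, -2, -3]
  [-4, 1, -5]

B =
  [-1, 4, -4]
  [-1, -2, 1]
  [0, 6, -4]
A ⊗ B =
  [-2, 4, -6]
  [-3, -4, -7]
  [-5, -1, -9]

Apply the min-plus product entry-by-entry:
  C[0][0] = min over k of (A[0][0] + B[0][0] = 1 + -1 = 0, A[0][1] + B[1][0] = 7 + -1 = 6, A[0][2] + B[2][0] = -2 + 0 = -2) = -2 (attained at k = 2)
  C[0][1] = min over k of (A[0][0] + B[0][1] = 1 + 4 = 5, A[0][1] + B[1][1] = 7 + -2 = 5, A[0][2] + B[2][1] = -2 + 6 = 4) = 4 (attained at k = 2)
  C[0][2] = min over k of (A[0][0] + B[0][2] = 1 + -4 = -3, A[0][1] + B[1][2] = 7 + 1 = 8, A[0][2] + B[2][2] = -2 + -4 = -6) = -6 (attained at k = 2)
  C[1][0] = min over k of (A[1][0] + B[0][0] = 1 + -1 = 0, A[1][1] + B[1][0] = -2 + -1 = -3, A[1][2] + B[2][0] = -3 + 0 = -3) = -3 (attained at k = 1)
  C[1][1] = min over k of (A[1][0] + B[0][1] = 1 + 4 = 5, A[1][1] + B[1][1] = -2 + -2 = -4, A[1][2] + B[2][1] = -3 + 6 = 3) = -4 (attained at k = 1)
  C[1][2] = min over k of (A[1][0] + B[0][2] = 1 + -4 = -3, A[1][1] + B[1][2] = -2 + 1 = -1, A[1][2] + B[2][2] = -3 + -4 = -7) = -7 (attained at k = 2)
  C[2][0] = min over k of (A[2][0] + B[0][0] = -4 + -1 = -5, A[2][1] + B[1][0] = 1 + -1 = 0, A[2][2] + B[2][0] = -5 + 0 = -5) = -5 (attained at k = 0)
  C[2][1] = min over k of (A[2][0] + B[0][1] = -4 + 4 = 0, A[2][1] + B[1][1] = 1 + -2 = -1, A[2][2] + B[2][1] = -5 + 6 = 1) = -1 (attained at k = 1)
  C[2][2] = min over k of (A[2][0] + B[0][2] = -4 + -4 = -8, A[2][1] + B[1][2] = 1 + 1 = 2, A[2][2] + B[2][2] = -5 + -4 = -9) = -9 (attained at k = 2)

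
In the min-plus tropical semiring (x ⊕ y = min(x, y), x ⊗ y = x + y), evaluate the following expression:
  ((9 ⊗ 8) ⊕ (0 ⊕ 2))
((9 ⊗ 8) ⊕ (0 ⊕ 2)) = 0

Expand innermost to outermost. Recall ⊕ takes the minimum of its arguments and ⊗ takes their sum. Working out the expression ((9 ⊗ 8) ⊕ (0 ⊕ 2)) gives 0.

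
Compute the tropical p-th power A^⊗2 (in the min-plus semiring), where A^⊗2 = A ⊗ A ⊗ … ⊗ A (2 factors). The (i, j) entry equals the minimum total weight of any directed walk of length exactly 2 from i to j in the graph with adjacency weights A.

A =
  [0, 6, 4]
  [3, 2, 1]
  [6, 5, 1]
A^⊗2 =
  [0, 6, 4]
  [3, 4, 2]
  [6, 6, 2]

Each entry (A^⊗2)_ij equals the minimum over all length-2 walks i = v_0 → v_1 → … → v_2 = j of Σ_t A[v_t][v_{t+1}]. For example, for (i, j) = (0, 2) we minimise over 3 possible intermediate vertex sequences; the minimum is 4, attained along the walk 0 → 0 → 2.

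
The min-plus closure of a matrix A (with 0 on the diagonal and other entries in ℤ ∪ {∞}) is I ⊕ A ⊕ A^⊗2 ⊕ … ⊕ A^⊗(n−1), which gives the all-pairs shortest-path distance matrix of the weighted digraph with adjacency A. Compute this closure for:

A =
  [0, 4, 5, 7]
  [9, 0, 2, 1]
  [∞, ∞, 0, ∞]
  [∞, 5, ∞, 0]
Closure =
  [0, 4, 5, 5]
  [9, 0, 2, 1]
  [∞, ∞, 0, ∞]
  [14, 5, 7, 0]

This is the Floyd-Warshall all-pairs shortest-path computation. For each intermediate vertex k = 0, 1, …, 3, update dist[i][j] ← min(dist[i][j], dist[i][k] + dist[k][j]). The final matrix gives, for each (i, j), the minimum total weight of any directed path from i to j (possibly empty when i = j).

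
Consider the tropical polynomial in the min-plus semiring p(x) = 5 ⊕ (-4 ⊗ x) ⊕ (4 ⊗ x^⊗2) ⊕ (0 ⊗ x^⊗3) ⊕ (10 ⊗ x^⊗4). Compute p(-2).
p(-2) = -6

A tropical monomial a ⊗ x^⊗i evaluates to a + i · x. Evaluating each term at x = -2:
  Term 0 contributes 5 + 0 · -2 = 5
  Term 1 contributes -4 + 1 · -2 = -6
  Term 2 contributes 4 + 2 · -2 = 0
  Term 3 contributes 0 + 3 · -2 = -6
  Term 4 contributes 10 + 4 · -2 = 2
p(-2) = ⊕ of these = min[5, -6, 0, -6, 2] = -6.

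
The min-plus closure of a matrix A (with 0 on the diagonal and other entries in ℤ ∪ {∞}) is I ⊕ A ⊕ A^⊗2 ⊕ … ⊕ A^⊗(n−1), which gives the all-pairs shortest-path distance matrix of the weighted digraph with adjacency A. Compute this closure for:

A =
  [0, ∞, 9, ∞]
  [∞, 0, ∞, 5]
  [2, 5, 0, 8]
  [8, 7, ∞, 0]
Closure =
  [0, 14, 9, 17]
  [13, 0, 22, 5]
  [2, 5, 0, 8]
  [8, 7, 17, 0]

This is the Floyd-Warshall all-pairs shortest-path computation. For each intermediate vertex k = 0, 1, …, 3, update dist[i][j] ← min(dist[i][j], dist[i][k] + dist[k][j]). The final matrix gives, for each (i, j), the minimum total weight of any directed path from i to j (possibly empty when i = j).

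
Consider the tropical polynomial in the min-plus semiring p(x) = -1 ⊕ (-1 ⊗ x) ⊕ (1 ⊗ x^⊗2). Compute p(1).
p(1) = -1

A tropical monomial a ⊗ x^⊗i evaluates to a + i · x. Evaluating each term at x = 1:
  Term 0 contributes -1 + 0 · 1 = -1
  Term 1 contributes -1 + 1 · 1 = 0
  Term 2 contributes 1 + 2 · 1 = 3
p(1) = ⊕ of these = min[-1, 0, 3] = -1.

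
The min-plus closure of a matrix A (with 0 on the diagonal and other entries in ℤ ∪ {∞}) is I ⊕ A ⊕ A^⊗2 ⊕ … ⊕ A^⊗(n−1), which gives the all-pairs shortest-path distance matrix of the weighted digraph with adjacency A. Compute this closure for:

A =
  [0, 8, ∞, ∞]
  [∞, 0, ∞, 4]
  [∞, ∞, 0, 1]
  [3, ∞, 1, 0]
Closure =
  [0, 8, 13, 12]
  [7, 0, 5, 4]
  [4, 12, 0, 1]
  [3, 11, 1, 0]

This is the Floyd-Warshall all-pairs shortest-path computation. For each intermediate vertex k = 0, 1, …, 3, update dist[i][j] ← min(dist[i][j], dist[i][k] + dist[k][j]). The final matrix gives, for each (i, j), the minimum total weight of any directed path from i to j (possibly empty when i = j).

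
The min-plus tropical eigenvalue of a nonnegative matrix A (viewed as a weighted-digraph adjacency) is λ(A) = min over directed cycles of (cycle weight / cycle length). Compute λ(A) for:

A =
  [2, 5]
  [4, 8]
λ(A) = 2

Enumerate directed cycles and compute their means (weight / length). Sample:
  cycle 0 → 0: weight = 2, length = 1, mean = 2/1 ≈ 2.000
  cycle 1 → 1: weight = 8, length = 1, mean = 8/1 ≈ 8.000
  cycle 0 → 1 → 0: weight = 9, length = 2, mean = 9/2 ≈ 4.500
  cycle 1 → 0 → 1: weight = 9, length = 2, mean = 9/2 ≈ 4.500
Minimum mean = 2.000, attained e.g. along the cycle 0 → 0 with weight 2 and length 1. So λ(A) = 2/1 = 2.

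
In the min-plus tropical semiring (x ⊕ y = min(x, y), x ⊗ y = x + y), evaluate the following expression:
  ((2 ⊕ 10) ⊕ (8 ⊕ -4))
((2 ⊕ 10) ⊕ (8 ⊕ -4)) = -4

Expand innermost to outermost. Recall ⊕ takes the minimum of its arguments and ⊗ takes their sum. Working out the expression ((2 ⊕ 10) ⊕ (8 ⊕ -4)) gives -4.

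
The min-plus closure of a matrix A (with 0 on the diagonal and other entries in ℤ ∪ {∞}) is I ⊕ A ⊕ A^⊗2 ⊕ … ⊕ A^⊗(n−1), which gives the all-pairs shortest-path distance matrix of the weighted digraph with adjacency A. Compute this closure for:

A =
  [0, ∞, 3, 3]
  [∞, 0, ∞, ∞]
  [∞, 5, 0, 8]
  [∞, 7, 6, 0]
Closure =
  [0, 8, 3, 3]
  [∞, 0, ∞, ∞]
  [∞, 5, 0, 8]
  [∞, 7, 6, 0]

This is the Floyd-Warshall all-pairs shortest-path computation. For each intermediate vertex k = 0, 1, …, 3, update dist[i][j] ← min(dist[i][j], dist[i][k] + dist[k][j]). The final matrix gives, for each (i, j), the minimum total weight of any directed path from i to j (possibly empty when i = j).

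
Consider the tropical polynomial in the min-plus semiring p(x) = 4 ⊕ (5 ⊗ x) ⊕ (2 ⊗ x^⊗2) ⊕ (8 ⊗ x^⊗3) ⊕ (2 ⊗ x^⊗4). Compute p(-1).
p(-1) = -2

A tropical monomial a ⊗ x^⊗i evaluates to a + i · x. Evaluating each term at x = -1:
  Term 0 contributes 4 + 0 · -1 = 4
  Term 1 contributes 5 + 1 · -1 = 4
  Term 2 contributes 2 + 2 · -1 = 0
  Term 3 contributes 8 + 3 · -1 = 5
  Term 4 contributes 2 + 4 · -1 = -2
p(-1) = ⊕ of these = min[4, 4, 0, 5, -2] = -2.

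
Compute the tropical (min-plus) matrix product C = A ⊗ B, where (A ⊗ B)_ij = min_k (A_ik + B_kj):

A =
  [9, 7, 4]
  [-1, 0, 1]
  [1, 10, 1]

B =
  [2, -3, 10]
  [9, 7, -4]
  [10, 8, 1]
A ⊗ B =
  [11, 6, 3]
  [1, -4, -4]
  [3, -2, 2]

Apply the min-plus product entry-by-entry:
  C[0][0] = min over k of (A[0][0] + B[0][0] = 9 + 2 = 11, A[0][1] + B[1][0] = 7 + 9 = 16, A[0][2] + B[2][0] = 4 + 10 = 14) = 11 (attained at k = 0)
  C[0][1] = min over k of (A[0][0] + B[0][1] = 9 + -3 = 6, A[0][1] + B[1][1] = 7 + 7 = 14, A[0][2] + B[2][1] = 4 + 8 = 12) = 6 (attained at k = 0)
  C[0][2] = min over k of (A[0][0] + B[0][2] = 9 + 10 = 19, A[0][1] + B[1][2] = 7 + -4 = 3, A[0][2] + B[2][2] = 4 + 1 = 5) = 3 (attained at k = 1)
  C[1][0] = min over k of (A[1][0] + B[0][0] = -1 + 2 = 1, A[1][1] + B[1][0] = 0 + 9 = 9, A[1][2] + B[2][0] = 1 + 10 = 11) = 1 (attained at k = 0)
  C[1][1] = min over k of (A[1][0] + B[0][1] = -1 + -3 = -4, A[1][1] + B[1][1] = 0 + 7 = 7, A[1][2] + B[2][1] = 1 + 8 = 9) = -4 (attained at k = 0)
  C[1][2] = min over k of (A[1][0] + B[0][2] = -1 + 10 = 9, A[1][1] + B[1][2] = 0 + -4 = -4, A[1][2] + B[2][2] = 1 + 1 = 2) = -4 (attained at k = 1)
  C[2][0] = min over k of (A[2][0] + B[0][0] = 1 + 2 = 3, A[2][1] + B[1][0] = 10 + 9 = 19, A[2][2] + B[2][0] = 1 + 10 = 11) = 3 (attained at k = 0)
  C[2][1] = min over k of (A[2][0] + B[0][1] = 1 + -3 = -2, A[2][1] + B[1][1] = 10 + 7 = 17, A[2][2] + B[2][1] = 1 + 8 = 9) = -2 (attained at k = 0)
  C[2][2] = min over k of (A[2][0] + B[0][2] = 1 + 10 = 11, A[2][1] + B[1][2] = 10 + -4 = 6, A[2][2] + B[2][2] = 1 + 1 = 2) = 2 (attained at k = 2)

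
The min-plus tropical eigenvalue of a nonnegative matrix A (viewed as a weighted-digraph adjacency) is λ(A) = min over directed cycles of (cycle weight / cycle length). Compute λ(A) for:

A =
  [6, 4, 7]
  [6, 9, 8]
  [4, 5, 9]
λ(A) = 5

Enumerate directed cycles and compute their means (weight / length). Sample:
  cycle 0 → 0: weight = 6, length = 1, mean = 6/1 ≈ 6.000
  cycle 1 → 1: weight = 9, length = 1, mean = 9/1 ≈ 9.000
  cycle 2 → 2: weight = 9, length = 1, mean = 9/1 ≈ 9.000
  cycle 0 → 1 → 0: weight = 10, length = 2, mean = 10/2 ≈ 5.000
  cycle 0 → 2 → 0: weight = 11, length = 2, mean = 11/2 ≈ 5.500
  cycle 1 → 0 → 1: weight = 10, length = 2, mean = 10/2 ≈ 5.000
Minimum mean = 5.000, attained e.g. along the cycle 0 → 1 → 0 with weight 10 and length 2. So λ(A) = 10/2 = 5.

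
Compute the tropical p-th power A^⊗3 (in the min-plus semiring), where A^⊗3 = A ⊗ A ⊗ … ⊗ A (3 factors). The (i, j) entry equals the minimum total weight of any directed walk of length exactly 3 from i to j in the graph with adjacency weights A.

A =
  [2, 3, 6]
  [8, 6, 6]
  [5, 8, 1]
A^⊗3 =
  [6, 7, 8]
  [12, 13, 8]
  [7, 9, 3]

Each entry (A^⊗3)_ij equals the minimum over all length-3 walks i = v_0 → v_1 → … → v_3 = j of Σ_t A[v_t][v_{t+1}]. For example, for (i, j) = (0, 2) we minimise over 9 possible intermediate vertex sequences; the minimum is 8, attained along the walk 0 → 2 → 2 → 2.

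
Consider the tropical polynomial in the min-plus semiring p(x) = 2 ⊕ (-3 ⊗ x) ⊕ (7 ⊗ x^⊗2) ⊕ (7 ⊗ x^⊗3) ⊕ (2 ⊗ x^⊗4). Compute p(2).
p(2) = -1

A tropical monomial a ⊗ x^⊗i evaluates to a + i · x. Evaluating each term at x = 2:
  Term 0 contributes 2 + 0 · 2 = 2
  Term 1 contributes -3 + 1 · 2 = -1
  Term 2 contributes 7 + 2 · 2 = 11
  Term 3 contributes 7 + 3 · 2 = 13
  Term 4 contributes 2 + 4 · 2 = 10
p(2) = ⊕ of these = min[2, -1, 11, 13, 10] = -1.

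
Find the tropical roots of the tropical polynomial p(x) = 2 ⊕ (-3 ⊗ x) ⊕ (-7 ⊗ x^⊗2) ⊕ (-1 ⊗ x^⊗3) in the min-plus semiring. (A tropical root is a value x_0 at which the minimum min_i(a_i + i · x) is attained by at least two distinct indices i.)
Roots: {-6, 4, 5}

Each tropical root is a break point of the lower envelope of the lines y = a_i + i · x (there are 4 lines, with slopes 0, 1, ..., 3). Only the lines that attain the minimum somewhere contribute to roots; other lines are dominated. Here the surviving (envelope) indices are i = 3, i = 2, i = 1, i = 0.
Intersections between consecutive envelope lines give the roots: for adjacent envelope indices i < j the intersection is x = (a_i − a_j) / (j − i). Reading off the sorted break points: {-6, 4, 5}.
Verification: at each break x_0, at least two indices attain the minimum of min_i(a_i + i · x_0).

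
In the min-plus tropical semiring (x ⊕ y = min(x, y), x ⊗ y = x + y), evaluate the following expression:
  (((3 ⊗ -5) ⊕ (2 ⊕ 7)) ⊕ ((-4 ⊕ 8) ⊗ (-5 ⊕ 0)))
(((3 ⊗ -5) ⊕ (2 ⊕ 7)) ⊕ ((-4 ⊕ 8) ⊗ (-5 ⊕ 0))) = -9

Expand innermost to outermost. Recall ⊕ takes the minimum of its arguments and ⊗ takes their sum. Working out the expression (((3 ⊗ -5) ⊕ (2 ⊕ 7)) ⊕ ((-4 ⊕ 8) ⊗ (-5 ⊕ 0))) gives -9.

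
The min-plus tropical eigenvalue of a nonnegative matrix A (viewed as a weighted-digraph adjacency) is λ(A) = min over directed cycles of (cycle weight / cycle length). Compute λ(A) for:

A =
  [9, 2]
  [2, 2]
λ(A) = 2

Enumerate directed cycles and compute their means (weight / length). Sample:
  cycle 0 → 0: weight = 9, length = 1, mean = 9/1 ≈ 9.000
  cycle 1 → 1: weight = 2, length = 1, mean = 2/1 ≈ 2.000
  cycle 0 → 1 → 0: weight = 4, length = 2, mean = 4/2 ≈ 2.000
  cycle 1 → 0 → 1: weight = 4, length = 2, mean = 4/2 ≈ 2.000
Minimum mean = 2.000, attained e.g. along the cycle 1 → 1 with weight 2 and length 1. So λ(A) = 2/1 = 2.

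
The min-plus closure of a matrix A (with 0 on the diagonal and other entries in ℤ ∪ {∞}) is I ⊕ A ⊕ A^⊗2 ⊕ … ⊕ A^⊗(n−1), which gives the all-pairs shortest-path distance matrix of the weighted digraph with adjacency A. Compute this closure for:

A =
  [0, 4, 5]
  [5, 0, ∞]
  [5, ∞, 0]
Closure =
  [0, 4, 5]
  [5, 0, 10]
  [5, 9, 0]

This is the Floyd-Warshall all-pairs shortest-path computation. For each intermediate vertex k = 0, 1, …, 2, update dist[i][j] ← min(dist[i][j], dist[i][k] + dist[k][j]). The final matrix gives, for each (i, j), the minimum total weight of any directed path from i to j (possibly empty when i = j).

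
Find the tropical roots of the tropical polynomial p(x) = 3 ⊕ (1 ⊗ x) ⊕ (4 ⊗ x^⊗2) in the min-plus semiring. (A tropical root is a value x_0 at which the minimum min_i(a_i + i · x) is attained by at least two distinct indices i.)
Roots: {-3, 2}

Each tropical root is a break point of the lower envelope of the lines y = a_i + i · x (there are 3 lines, with slopes 0, 1, ..., 2). Only the lines that attain the minimum somewhere contribute to roots; other lines are dominated. Here the surviving (envelope) indices are i = 2, i = 1, i = 0.
Intersections between consecutive envelope lines give the roots: for adjacent envelope indices i < j the intersection is x = (a_i − a_j) / (j − i). Reading off the sorted break points: {-3, 2}.
Verification: at each break x_0, at least two indices attain the minimum of min_i(a_i + i · x_0).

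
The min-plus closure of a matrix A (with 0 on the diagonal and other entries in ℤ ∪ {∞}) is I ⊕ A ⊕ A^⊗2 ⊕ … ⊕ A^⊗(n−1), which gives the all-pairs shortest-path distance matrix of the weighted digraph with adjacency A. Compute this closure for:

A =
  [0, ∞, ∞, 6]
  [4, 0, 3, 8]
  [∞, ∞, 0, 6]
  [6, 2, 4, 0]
Closure =
  [0, 8, 10, 6]
  [4, 0, 3, 8]
  [12, 8, 0, 6]
  [6, 2, 4, 0]

This is the Floyd-Warshall all-pairs shortest-path computation. For each intermediate vertex k = 0, 1, …, 3, update dist[i][j] ← min(dist[i][j], dist[i][k] + dist[k][j]). The final matrix gives, for each (i, j), the minimum total weight of any directed path from i to j (possibly empty when i = j).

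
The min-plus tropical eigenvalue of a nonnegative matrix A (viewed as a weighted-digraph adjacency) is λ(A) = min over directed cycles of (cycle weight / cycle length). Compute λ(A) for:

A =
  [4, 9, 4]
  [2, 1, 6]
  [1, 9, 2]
λ(A) = 1

Enumerate directed cycles and compute their means (weight / length). Sample:
  cycle 0 → 0: weight = 4, length = 1, mean = 4/1 ≈ 4.000
  cycle 1 → 1: weight = 1, length = 1, mean = 1/1 ≈ 1.000
  cycle 2 → 2: weight = 2, length = 1, mean = 2/1 ≈ 2.000
  cycle 0 → 1 → 0: weight = 11, length = 2, mean = 11/2 ≈ 5.500
  cycle 0 → 2 → 0: weight = 5, length = 2, mean = 5/2 ≈ 2.500
  cycle 1 → 0 → 1: weight = 11, length = 2, mean = 11/2 ≈ 5.500
Minimum mean = 1.000, attained e.g. along the cycle 1 → 1 with weight 1 and length 1. So λ(A) = 1/1 = 1.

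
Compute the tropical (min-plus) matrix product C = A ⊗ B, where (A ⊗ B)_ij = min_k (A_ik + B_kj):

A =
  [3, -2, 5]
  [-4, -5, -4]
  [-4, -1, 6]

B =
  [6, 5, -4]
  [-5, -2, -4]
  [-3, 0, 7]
A ⊗ B =
  [-7, -4, -6]
  [-10, -7, -9]
  [-6, -3, -8]

Apply the min-plus product entry-by-entry:
  C[0][0] = min over k of (A[0][0] + B[0][0] = 3 + 6 = 9, A[0][1] + B[1][0] = -2 + -5 = -7, A[0][2] + B[2][0] = 5 + -3 = 2) = -7 (attained at k = 1)
  C[0][1] = min over k of (A[0][0] + B[0][1] = 3 + 5 = 8, A[0][1] + B[1][1] = -2 + -2 = -4, A[0][2] + B[2][1] = 5 + 0 = 5) = -4 (attained at k = 1)
  C[0][2] = min over k of (A[0][0] + B[0][2] = 3 + -4 = -1, A[0][1] + B[1][2] = -2 + -4 = -6, A[0][2] + B[2][2] = 5 + 7 = 12) = -6 (attained at k = 1)
  C[1][0] = min over k of (A[1][0] + B[0][0] = -4 + 6 = 2, A[1][1] + B[1][0] = -5 + -5 = -10, A[1][2] + B[2][0] = -4 + -3 = -7) = -10 (attained at k = 1)
  C[1][1] = min over k of (A[1][0] + B[0][1] = -4 + 5 = 1, A[1][1] + B[1][1] = -5 + -2 = -7, A[1][2] + B[2][1] = -4 + 0 = -4) = -7 (attained at k = 1)
  C[1][2] = min over k of (A[1][0] + B[0][2] = -4 + -4 = -8, A[1][1] + B[1][2] = -5 + -4 = -9, A[1][2] + B[2][2] = -4 + 7 = 3) = -9 (attained at k = 1)
  C[2][0] = min over k of (A[2][0] + B[0][0] = -4 + 6 = 2, A[2][1] + B[1][0] = -1 + -5 = -6, A[2][2] + B[2][0] = 6 + -3 = 3) = -6 (attained at k = 1)
  C[2][1] = min over k of (A[2][0] + B[0][1] = -4 + 5 = 1, A[2][1] + B[1][1] = -1 + -2 = -3, A[2][2] + B[2][1] = 6 + 0 = 6) = -3 (attained at k = 1)
  C[2][2] = min over k of (A[2][0] + B[0][2] = -4 + -4 = -8, A[2][1] + B[1][2] = -1 + -4 = -5, A[2][2] + B[2][2] = 6 + 7 = 13) = -8 (attained at k = 0)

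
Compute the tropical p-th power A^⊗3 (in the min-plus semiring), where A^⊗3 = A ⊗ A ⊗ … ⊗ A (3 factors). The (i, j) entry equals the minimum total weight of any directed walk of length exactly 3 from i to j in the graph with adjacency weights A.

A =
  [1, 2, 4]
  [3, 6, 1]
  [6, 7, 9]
A^⊗3 =
  [3, 4, 4]
  [5, 6, 6]
  [8, 9, 9]

Each entry (A^⊗3)_ij equals the minimum over all length-3 walks i = v_0 → v_1 → … → v_3 = j of Σ_t A[v_t][v_{t+1}]. For example, for (i, j) = (0, 2) we minimise over 9 possible intermediate vertex sequences; the minimum is 4, attained along the walk 0 → 0 → 1 → 2.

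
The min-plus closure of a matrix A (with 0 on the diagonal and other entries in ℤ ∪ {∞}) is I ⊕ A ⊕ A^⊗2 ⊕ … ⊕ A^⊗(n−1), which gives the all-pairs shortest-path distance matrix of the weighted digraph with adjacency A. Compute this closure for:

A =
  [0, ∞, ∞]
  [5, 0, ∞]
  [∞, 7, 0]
Closure =
  [0, ∞, ∞]
  [5, 0, ∞]
  [12, 7, 0]

This is the Floyd-Warshall all-pairs shortest-path computation. For each intermediate vertex k = 0, 1, …, 2, update dist[i][j] ← min(dist[i][j], dist[i][k] + dist[k][j]). The final matrix gives, for each (i, j), the minimum total weight of any directed path from i to j (possibly empty when i = j).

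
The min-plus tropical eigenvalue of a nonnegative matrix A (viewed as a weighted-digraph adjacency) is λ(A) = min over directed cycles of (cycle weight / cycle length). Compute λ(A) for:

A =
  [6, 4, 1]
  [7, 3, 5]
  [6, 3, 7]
λ(A) = 3

Enumerate directed cycles and compute their means (weight / length). Sample:
  cycle 0 → 0: weight = 6, length = 1, mean = 6/1 ≈ 6.000
  cycle 1 → 1: weight = 3, length = 1, mean = 3/1 ≈ 3.000
  cycle 2 → 2: weight = 7, length = 1, mean = 7/1 ≈ 7.000
  cycle 0 → 1 → 0: weight = 11, length = 2, mean = 11/2 ≈ 5.500
  cycle 0 → 2 → 0: weight = 7, length = 2, mean = 7/2 ≈ 3.500
  cycle 1 → 0 → 1: weight = 11, length = 2, mean = 11/2 ≈ 5.500
Minimum mean = 3.000, attained e.g. along the cycle 1 → 1 with weight 3 and length 1. So λ(A) = 3/1 = 3.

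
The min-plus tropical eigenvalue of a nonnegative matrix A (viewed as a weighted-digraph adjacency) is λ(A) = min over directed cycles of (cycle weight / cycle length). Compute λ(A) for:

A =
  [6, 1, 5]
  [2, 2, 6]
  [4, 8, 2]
λ(A) = 3/2

Enumerate directed cycles and compute their means (weight / length). Sample:
  cycle 0 → 0: weight = 6, length = 1, mean = 6/1 ≈ 6.000
  cycle 1 → 1: weight = 2, length = 1, mean = 2/1 ≈ 2.000
  cycle 2 → 2: weight = 2, length = 1, mean = 2/1 ≈ 2.000
  cycle 0 → 1 → 0: weight = 3, length = 2, mean = 3/2 ≈ 1.500
  cycle 0 → 2 → 0: weight = 9, length = 2, mean = 9/2 ≈ 4.500
  cycle 1 → 0 → 1: weight = 3, length = 2, mean = 3/2 ≈ 1.500
Minimum mean = 1.500, attained e.g. along the cycle 0 → 1 → 0 with weight 3 and length 2. So λ(A) = 3/2 = 3/2.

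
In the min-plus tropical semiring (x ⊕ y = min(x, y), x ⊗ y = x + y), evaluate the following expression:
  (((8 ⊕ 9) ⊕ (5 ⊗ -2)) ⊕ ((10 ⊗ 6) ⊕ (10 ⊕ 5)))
(((8 ⊕ 9) ⊕ (5 ⊗ -2)) ⊕ ((10 ⊗ 6) ⊕ (10 ⊕ 5))) = 3

Expand innermost to outermost. Recall ⊕ takes the minimum of its arguments and ⊗ takes their sum. Working out the expression (((8 ⊕ 9) ⊕ (5 ⊗ -2)) ⊕ ((10 ⊗ 6) ⊕ (10 ⊕ 5))) gives 3.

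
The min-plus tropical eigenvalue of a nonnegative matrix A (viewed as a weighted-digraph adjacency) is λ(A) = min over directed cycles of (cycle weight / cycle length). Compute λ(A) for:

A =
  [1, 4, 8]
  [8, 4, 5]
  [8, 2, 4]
λ(A) = 1

Enumerate directed cycles and compute their means (weight / length). Sample:
  cycle 0 → 0: weight = 1, length = 1, mean = 1/1 ≈ 1.000
  cycle 1 → 1: weight = 4, length = 1, mean = 4/1 ≈ 4.000
  cycle 2 → 2: weight = 4, length = 1, mean = 4/1 ≈ 4.000
  cycle 0 → 1 → 0: weight = 12, length = 2, mean = 12/2 ≈ 6.000
  cycle 0 → 2 → 0: weight = 16, length = 2, mean = 16/2 ≈ 8.000
  cycle 1 → 0 → 1: weight = 12, length = 2, mean = 12/2 ≈ 6.000
Minimum mean = 1.000, attained e.g. along the cycle 0 → 0 with weight 1 and length 1. So λ(A) = 1/1 = 1.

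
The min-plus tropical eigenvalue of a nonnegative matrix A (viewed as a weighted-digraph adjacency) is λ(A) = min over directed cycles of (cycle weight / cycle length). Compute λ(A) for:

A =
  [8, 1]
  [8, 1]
λ(A) = 1

Enumerate directed cycles and compute their means (weight / length). Sample:
  cycle 0 → 0: weight = 8, length = 1, mean = 8/1 ≈ 8.000
  cycle 1 → 1: weight = 1, length = 1, mean = 1/1 ≈ 1.000
  cycle 0 → 1 → 0: weight = 9, length = 2, mean = 9/2 ≈ 4.500
  cycle 1 → 0 → 1: weight = 9, length = 2, mean = 9/2 ≈ 4.500
Minimum mean = 1.000, attained e.g. along the cycle 1 → 1 with weight 1 and length 1. So λ(A) = 1/1 = 1.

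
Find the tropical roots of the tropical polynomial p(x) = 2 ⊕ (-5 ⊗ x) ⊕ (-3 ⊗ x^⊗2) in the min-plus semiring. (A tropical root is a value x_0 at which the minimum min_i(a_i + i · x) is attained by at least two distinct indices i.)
Roots: {-2, 7}

Each tropical root is a break point of the lower envelope of the lines y = a_i + i · x (there are 3 lines, with slopes 0, 1, ..., 2). Only the lines that attain the minimum somewhere contribute to roots; other lines are dominated. Here the surviving (envelope) indices are i = 2, i = 1, i = 0.
Intersections between consecutive envelope lines give the roots: for adjacent envelope indices i < j the intersection is x = (a_i − a_j) / (j − i). Reading off the sorted break points: {-2, 7}.
Verification: at each break x_0, at least two indices attain the minimum of min_i(a_i + i · x_0).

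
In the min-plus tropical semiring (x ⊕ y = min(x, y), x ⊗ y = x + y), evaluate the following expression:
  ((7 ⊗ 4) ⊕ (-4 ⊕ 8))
((7 ⊗ 4) ⊕ (-4 ⊕ 8)) = -4

Expand innermost to outermost. Recall ⊕ takes the minimum of its arguments and ⊗ takes their sum. Working out the expression ((7 ⊗ 4) ⊕ (-4 ⊕ 8)) gives -4.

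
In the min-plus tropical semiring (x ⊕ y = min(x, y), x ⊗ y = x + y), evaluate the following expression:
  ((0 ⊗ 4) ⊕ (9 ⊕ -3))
((0 ⊗ 4) ⊕ (9 ⊕ -3)) = -3

Expand innermost to outermost. Recall ⊕ takes the minimum of its arguments and ⊗ takes their sum. Working out the expression ((0 ⊗ 4) ⊕ (9 ⊕ -3)) gives -3.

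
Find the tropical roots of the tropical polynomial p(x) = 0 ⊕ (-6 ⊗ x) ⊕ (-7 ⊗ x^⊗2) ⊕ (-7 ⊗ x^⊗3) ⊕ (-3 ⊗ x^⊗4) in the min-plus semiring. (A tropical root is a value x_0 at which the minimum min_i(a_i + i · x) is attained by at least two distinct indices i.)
Roots: {-4, 0, 1, 6}

Each tropical root is a break point of the lower envelope of the lines y = a_i + i · x (there are 5 lines, with slopes 0, 1, ..., 4). Only the lines that attain the minimum somewhere contribute to roots; other lines are dominated. Here the surviving (envelope) indices are i = 4, i = 3, i = 2, i = 1, i = 0.
Intersections between consecutive envelope lines give the roots: for adjacent envelope indices i < j the intersection is x = (a_i − a_j) / (j − i). Reading off the sorted break points: {-4, 0, 1, 6}.
Verification: at each break x_0, at least two indices attain the minimum of min_i(a_i + i · x_0).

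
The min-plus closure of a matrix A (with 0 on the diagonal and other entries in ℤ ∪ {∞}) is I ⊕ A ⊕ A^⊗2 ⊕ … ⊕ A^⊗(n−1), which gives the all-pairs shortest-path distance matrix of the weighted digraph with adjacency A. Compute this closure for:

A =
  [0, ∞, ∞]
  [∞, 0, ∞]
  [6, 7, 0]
Closure =
  [0, ∞, ∞]
  [∞, 0, ∞]
  [6, 7, 0]

This is the Floyd-Warshall all-pairs shortest-path computation. For each intermediate vertex k = 0, 1, …, 2, update dist[i][j] ← min(dist[i][j], dist[i][k] + dist[k][j]). The final matrix gives, for each (i, j), the minimum total weight of any directed path from i to j (possibly empty when i = j).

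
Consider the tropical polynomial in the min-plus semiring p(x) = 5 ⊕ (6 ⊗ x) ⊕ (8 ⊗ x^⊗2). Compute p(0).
p(0) = 5

A tropical monomial a ⊗ x^⊗i evaluates to a + i · x. Evaluating each term at x = 0:
  Term 0 contributes 5 + 0 · 0 = 5
  Term 1 contributes 6 + 1 · 0 = 6
  Term 2 contributes 8 + 2 · 0 = 8
p(0) = ⊕ of these = min[5, 6, 8] = 5.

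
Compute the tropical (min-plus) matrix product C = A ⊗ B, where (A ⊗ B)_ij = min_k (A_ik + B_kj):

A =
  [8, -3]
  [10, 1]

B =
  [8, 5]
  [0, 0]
A ⊗ B =
  [-3, -3]
  [1, 1]

Apply the min-plus product entry-by-entry:
  C[0][0] = min over k of (A[0][0] + B[0][0] = 8 + 8 = 16, A[0][1] + B[1][0] = -3 + 0 = -3) = -3 (attained at k = 1)
  C[0][1] = min over k of (A[0][0] + B[0][1] = 8 + 5 = 13, A[0][1] + B[1][1] = -3 + 0 = -3) = -3 (attained at k = 1)
  C[1][0] = min over k of (A[1][0] + B[0][0] = 10 + 8 = 18, A[1][1] + B[1][0] = 1 + 0 = 1) = 1 (attained at k = 1)
  C[1][1] = min over k of (A[1][0] + B[0][1] = 10 + 5 = 15, A[1][1] + B[1][1] = 1 + 0 = 1) = 1 (attained at k = 1)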